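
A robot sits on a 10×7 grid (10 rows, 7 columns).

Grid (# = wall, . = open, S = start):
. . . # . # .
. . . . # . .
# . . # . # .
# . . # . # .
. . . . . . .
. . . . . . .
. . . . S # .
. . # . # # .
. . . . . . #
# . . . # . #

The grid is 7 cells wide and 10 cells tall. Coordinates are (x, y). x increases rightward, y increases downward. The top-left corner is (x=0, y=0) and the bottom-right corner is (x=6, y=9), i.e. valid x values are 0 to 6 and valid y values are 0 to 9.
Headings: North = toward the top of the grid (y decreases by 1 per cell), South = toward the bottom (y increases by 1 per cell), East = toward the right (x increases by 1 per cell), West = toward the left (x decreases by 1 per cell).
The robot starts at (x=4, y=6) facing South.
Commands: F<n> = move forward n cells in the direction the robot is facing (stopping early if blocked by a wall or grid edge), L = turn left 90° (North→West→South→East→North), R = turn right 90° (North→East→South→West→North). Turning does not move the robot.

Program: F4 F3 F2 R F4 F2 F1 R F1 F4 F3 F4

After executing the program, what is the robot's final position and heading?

Answer: Final position: (x=0, y=4), facing North

Derivation:
Start: (x=4, y=6), facing South
  F4: move forward 0/4 (blocked), now at (x=4, y=6)
  F3: move forward 0/3 (blocked), now at (x=4, y=6)
  F2: move forward 0/2 (blocked), now at (x=4, y=6)
  R: turn right, now facing West
  F4: move forward 4, now at (x=0, y=6)
  F2: move forward 0/2 (blocked), now at (x=0, y=6)
  F1: move forward 0/1 (blocked), now at (x=0, y=6)
  R: turn right, now facing North
  F1: move forward 1, now at (x=0, y=5)
  F4: move forward 1/4 (blocked), now at (x=0, y=4)
  F3: move forward 0/3 (blocked), now at (x=0, y=4)
  F4: move forward 0/4 (blocked), now at (x=0, y=4)
Final: (x=0, y=4), facing North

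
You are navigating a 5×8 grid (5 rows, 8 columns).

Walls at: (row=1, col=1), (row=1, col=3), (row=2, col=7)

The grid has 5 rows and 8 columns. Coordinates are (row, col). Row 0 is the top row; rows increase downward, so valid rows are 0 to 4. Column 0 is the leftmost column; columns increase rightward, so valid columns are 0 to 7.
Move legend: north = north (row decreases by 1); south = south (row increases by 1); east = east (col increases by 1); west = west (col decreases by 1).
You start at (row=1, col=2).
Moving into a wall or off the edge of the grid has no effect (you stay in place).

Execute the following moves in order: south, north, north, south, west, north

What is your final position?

Start: (row=1, col=2)
  south (south): (row=1, col=2) -> (row=2, col=2)
  north (north): (row=2, col=2) -> (row=1, col=2)
  north (north): (row=1, col=2) -> (row=0, col=2)
  south (south): (row=0, col=2) -> (row=1, col=2)
  west (west): blocked, stay at (row=1, col=2)
  north (north): (row=1, col=2) -> (row=0, col=2)
Final: (row=0, col=2)

Answer: Final position: (row=0, col=2)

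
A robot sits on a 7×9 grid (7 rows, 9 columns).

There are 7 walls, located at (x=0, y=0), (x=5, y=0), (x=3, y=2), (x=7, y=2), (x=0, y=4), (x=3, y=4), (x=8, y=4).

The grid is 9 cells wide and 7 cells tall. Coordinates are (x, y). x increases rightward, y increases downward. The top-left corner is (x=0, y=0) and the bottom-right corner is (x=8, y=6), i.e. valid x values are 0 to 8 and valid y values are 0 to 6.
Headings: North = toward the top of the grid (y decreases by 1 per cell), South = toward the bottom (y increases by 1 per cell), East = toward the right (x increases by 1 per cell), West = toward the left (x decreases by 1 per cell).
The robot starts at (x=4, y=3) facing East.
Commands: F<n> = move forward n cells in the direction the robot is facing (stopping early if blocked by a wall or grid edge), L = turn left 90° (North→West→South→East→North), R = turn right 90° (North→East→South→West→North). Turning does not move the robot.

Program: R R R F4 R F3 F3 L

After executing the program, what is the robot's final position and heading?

Answer: Final position: (x=4, y=0), facing North

Derivation:
Start: (x=4, y=3), facing East
  R: turn right, now facing South
  R: turn right, now facing West
  R: turn right, now facing North
  F4: move forward 3/4 (blocked), now at (x=4, y=0)
  R: turn right, now facing East
  F3: move forward 0/3 (blocked), now at (x=4, y=0)
  F3: move forward 0/3 (blocked), now at (x=4, y=0)
  L: turn left, now facing North
Final: (x=4, y=0), facing North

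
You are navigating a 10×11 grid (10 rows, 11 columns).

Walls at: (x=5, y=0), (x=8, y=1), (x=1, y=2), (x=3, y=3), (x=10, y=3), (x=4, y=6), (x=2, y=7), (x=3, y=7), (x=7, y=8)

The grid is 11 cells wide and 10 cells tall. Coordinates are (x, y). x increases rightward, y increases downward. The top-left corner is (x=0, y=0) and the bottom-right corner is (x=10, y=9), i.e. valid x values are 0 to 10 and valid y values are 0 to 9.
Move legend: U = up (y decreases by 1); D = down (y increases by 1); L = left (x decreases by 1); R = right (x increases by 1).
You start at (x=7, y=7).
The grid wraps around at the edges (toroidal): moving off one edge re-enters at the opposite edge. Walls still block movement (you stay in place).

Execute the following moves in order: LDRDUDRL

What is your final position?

Answer: Final position: (x=6, y=9)

Derivation:
Start: (x=7, y=7)
  L (left): (x=7, y=7) -> (x=6, y=7)
  D (down): (x=6, y=7) -> (x=6, y=8)
  R (right): blocked, stay at (x=6, y=8)
  D (down): (x=6, y=8) -> (x=6, y=9)
  U (up): (x=6, y=9) -> (x=6, y=8)
  D (down): (x=6, y=8) -> (x=6, y=9)
  R (right): (x=6, y=9) -> (x=7, y=9)
  L (left): (x=7, y=9) -> (x=6, y=9)
Final: (x=6, y=9)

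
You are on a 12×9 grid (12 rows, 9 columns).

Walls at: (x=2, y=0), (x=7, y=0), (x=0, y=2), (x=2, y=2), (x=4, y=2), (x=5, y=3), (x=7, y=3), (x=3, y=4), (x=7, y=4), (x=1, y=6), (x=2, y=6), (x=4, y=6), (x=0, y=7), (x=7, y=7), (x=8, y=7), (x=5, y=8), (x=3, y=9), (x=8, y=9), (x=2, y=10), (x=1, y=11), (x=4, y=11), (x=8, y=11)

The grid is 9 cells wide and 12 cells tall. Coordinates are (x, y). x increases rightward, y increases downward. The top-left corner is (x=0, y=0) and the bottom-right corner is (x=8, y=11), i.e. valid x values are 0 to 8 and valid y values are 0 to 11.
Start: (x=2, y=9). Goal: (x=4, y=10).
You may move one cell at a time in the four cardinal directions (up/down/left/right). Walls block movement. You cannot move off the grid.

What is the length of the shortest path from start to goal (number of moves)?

BFS from (x=2, y=9) until reaching (x=4, y=10):
  Distance 0: (x=2, y=9)
  Distance 1: (x=2, y=8), (x=1, y=9)
  Distance 2: (x=2, y=7), (x=1, y=8), (x=3, y=8), (x=0, y=9), (x=1, y=10)
  Distance 3: (x=1, y=7), (x=3, y=7), (x=0, y=8), (x=4, y=8), (x=0, y=10)
  Distance 4: (x=3, y=6), (x=4, y=7), (x=4, y=9), (x=0, y=11)
  Distance 5: (x=3, y=5), (x=5, y=7), (x=5, y=9), (x=4, y=10)  <- goal reached here
One shortest path (5 moves): (x=2, y=9) -> (x=2, y=8) -> (x=3, y=8) -> (x=4, y=8) -> (x=4, y=9) -> (x=4, y=10)

Answer: Shortest path length: 5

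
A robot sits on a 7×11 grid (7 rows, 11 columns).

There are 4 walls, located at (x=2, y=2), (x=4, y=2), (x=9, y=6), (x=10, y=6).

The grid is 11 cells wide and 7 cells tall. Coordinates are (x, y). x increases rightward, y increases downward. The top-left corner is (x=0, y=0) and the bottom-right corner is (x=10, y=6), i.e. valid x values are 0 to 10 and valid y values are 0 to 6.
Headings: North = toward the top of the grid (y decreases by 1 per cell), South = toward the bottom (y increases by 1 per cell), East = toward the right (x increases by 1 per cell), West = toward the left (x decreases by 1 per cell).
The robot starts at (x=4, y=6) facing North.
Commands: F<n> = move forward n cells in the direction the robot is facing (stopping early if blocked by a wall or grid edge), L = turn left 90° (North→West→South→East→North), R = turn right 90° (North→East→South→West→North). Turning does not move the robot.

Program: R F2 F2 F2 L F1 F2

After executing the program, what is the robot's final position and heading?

Start: (x=4, y=6), facing North
  R: turn right, now facing East
  F2: move forward 2, now at (x=6, y=6)
  F2: move forward 2, now at (x=8, y=6)
  F2: move forward 0/2 (blocked), now at (x=8, y=6)
  L: turn left, now facing North
  F1: move forward 1, now at (x=8, y=5)
  F2: move forward 2, now at (x=8, y=3)
Final: (x=8, y=3), facing North

Answer: Final position: (x=8, y=3), facing North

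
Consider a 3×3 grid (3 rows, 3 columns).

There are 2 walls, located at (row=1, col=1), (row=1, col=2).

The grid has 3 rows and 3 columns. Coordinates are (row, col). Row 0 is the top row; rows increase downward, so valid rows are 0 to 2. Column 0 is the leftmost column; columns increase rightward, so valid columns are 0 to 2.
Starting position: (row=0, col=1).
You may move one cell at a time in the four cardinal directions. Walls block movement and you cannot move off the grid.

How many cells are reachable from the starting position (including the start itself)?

Answer: Reachable cells: 7

Derivation:
BFS flood-fill from (row=0, col=1):
  Distance 0: (row=0, col=1)
  Distance 1: (row=0, col=0), (row=0, col=2)
  Distance 2: (row=1, col=0)
  Distance 3: (row=2, col=0)
  Distance 4: (row=2, col=1)
  Distance 5: (row=2, col=2)
Total reachable: 7 (grid has 7 open cells total)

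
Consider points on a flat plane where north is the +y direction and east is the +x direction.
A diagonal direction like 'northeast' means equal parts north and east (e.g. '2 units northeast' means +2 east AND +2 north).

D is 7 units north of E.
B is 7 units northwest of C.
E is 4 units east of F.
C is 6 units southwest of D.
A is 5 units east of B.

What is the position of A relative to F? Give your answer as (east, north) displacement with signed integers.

Place F at the origin (east=0, north=0).
  E is 4 units east of F: delta (east=+4, north=+0); E at (east=4, north=0).
  D is 7 units north of E: delta (east=+0, north=+7); D at (east=4, north=7).
  C is 6 units southwest of D: delta (east=-6, north=-6); C at (east=-2, north=1).
  B is 7 units northwest of C: delta (east=-7, north=+7); B at (east=-9, north=8).
  A is 5 units east of B: delta (east=+5, north=+0); A at (east=-4, north=8).
Therefore A relative to F: (east=-4, north=8).

Answer: A is at (east=-4, north=8) relative to F.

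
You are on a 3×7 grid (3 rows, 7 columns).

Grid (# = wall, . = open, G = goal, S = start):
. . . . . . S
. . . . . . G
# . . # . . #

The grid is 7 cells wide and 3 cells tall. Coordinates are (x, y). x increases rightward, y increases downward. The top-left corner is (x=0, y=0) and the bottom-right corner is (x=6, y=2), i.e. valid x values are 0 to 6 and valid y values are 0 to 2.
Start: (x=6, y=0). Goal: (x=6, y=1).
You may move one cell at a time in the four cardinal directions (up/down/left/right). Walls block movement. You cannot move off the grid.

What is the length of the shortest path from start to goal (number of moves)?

Answer: Shortest path length: 1

Derivation:
BFS from (x=6, y=0) until reaching (x=6, y=1):
  Distance 0: (x=6, y=0)
  Distance 1: (x=5, y=0), (x=6, y=1)  <- goal reached here
One shortest path (1 moves): (x=6, y=0) -> (x=6, y=1)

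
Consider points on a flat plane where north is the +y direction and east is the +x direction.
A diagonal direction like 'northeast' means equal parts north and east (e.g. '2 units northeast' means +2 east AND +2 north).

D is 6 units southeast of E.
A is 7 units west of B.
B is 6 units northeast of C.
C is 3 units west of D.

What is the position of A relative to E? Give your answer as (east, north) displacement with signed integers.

Answer: A is at (east=2, north=0) relative to E.

Derivation:
Place E at the origin (east=0, north=0).
  D is 6 units southeast of E: delta (east=+6, north=-6); D at (east=6, north=-6).
  C is 3 units west of D: delta (east=-3, north=+0); C at (east=3, north=-6).
  B is 6 units northeast of C: delta (east=+6, north=+6); B at (east=9, north=0).
  A is 7 units west of B: delta (east=-7, north=+0); A at (east=2, north=0).
Therefore A relative to E: (east=2, north=0).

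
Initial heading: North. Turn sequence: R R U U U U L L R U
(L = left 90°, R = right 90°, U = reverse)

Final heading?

Start: North
  R (right (90° clockwise)) -> East
  R (right (90° clockwise)) -> South
  U (U-turn (180°)) -> North
  U (U-turn (180°)) -> South
  U (U-turn (180°)) -> North
  U (U-turn (180°)) -> South
  L (left (90° counter-clockwise)) -> East
  L (left (90° counter-clockwise)) -> North
  R (right (90° clockwise)) -> East
  U (U-turn (180°)) -> West
Final: West

Answer: Final heading: West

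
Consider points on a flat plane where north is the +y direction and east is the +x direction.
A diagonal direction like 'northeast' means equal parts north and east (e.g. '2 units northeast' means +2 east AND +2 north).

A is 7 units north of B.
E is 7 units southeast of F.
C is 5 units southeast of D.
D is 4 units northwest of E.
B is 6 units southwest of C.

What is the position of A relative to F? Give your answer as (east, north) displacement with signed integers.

Answer: A is at (east=2, north=-7) relative to F.

Derivation:
Place F at the origin (east=0, north=0).
  E is 7 units southeast of F: delta (east=+7, north=-7); E at (east=7, north=-7).
  D is 4 units northwest of E: delta (east=-4, north=+4); D at (east=3, north=-3).
  C is 5 units southeast of D: delta (east=+5, north=-5); C at (east=8, north=-8).
  B is 6 units southwest of C: delta (east=-6, north=-6); B at (east=2, north=-14).
  A is 7 units north of B: delta (east=+0, north=+7); A at (east=2, north=-7).
Therefore A relative to F: (east=2, north=-7).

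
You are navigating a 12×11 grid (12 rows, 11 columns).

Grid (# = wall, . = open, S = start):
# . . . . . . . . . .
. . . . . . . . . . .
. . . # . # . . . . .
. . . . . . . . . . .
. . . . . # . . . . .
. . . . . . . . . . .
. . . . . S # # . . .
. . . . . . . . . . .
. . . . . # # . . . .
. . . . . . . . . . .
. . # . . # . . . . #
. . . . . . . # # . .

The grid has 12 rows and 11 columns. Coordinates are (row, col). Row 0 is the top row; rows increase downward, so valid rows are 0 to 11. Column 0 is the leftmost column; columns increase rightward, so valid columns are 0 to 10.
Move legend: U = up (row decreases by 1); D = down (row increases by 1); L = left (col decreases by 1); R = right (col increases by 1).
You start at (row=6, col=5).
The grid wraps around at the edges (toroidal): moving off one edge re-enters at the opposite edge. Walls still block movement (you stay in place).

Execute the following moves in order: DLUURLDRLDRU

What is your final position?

Answer: Final position: (row=6, col=5)

Derivation:
Start: (row=6, col=5)
  D (down): (row=6, col=5) -> (row=7, col=5)
  L (left): (row=7, col=5) -> (row=7, col=4)
  U (up): (row=7, col=4) -> (row=6, col=4)
  U (up): (row=6, col=4) -> (row=5, col=4)
  R (right): (row=5, col=4) -> (row=5, col=5)
  L (left): (row=5, col=5) -> (row=5, col=4)
  D (down): (row=5, col=4) -> (row=6, col=4)
  R (right): (row=6, col=4) -> (row=6, col=5)
  L (left): (row=6, col=5) -> (row=6, col=4)
  D (down): (row=6, col=4) -> (row=7, col=4)
  R (right): (row=7, col=4) -> (row=7, col=5)
  U (up): (row=7, col=5) -> (row=6, col=5)
Final: (row=6, col=5)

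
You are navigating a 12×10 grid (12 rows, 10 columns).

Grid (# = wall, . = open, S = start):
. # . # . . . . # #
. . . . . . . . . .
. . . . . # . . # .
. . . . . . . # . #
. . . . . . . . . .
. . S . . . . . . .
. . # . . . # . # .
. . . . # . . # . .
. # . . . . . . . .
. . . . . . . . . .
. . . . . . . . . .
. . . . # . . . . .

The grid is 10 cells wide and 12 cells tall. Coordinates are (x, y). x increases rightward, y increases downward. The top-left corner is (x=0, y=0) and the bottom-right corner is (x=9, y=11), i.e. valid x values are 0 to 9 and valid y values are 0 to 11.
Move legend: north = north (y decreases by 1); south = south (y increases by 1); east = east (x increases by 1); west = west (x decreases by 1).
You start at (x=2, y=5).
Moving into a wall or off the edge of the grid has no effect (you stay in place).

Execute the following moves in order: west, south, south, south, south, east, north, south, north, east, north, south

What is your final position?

Answer: Final position: (x=3, y=7)

Derivation:
Start: (x=2, y=5)
  west (west): (x=2, y=5) -> (x=1, y=5)
  south (south): (x=1, y=5) -> (x=1, y=6)
  south (south): (x=1, y=6) -> (x=1, y=7)
  south (south): blocked, stay at (x=1, y=7)
  south (south): blocked, stay at (x=1, y=7)
  east (east): (x=1, y=7) -> (x=2, y=7)
  north (north): blocked, stay at (x=2, y=7)
  south (south): (x=2, y=7) -> (x=2, y=8)
  north (north): (x=2, y=8) -> (x=2, y=7)
  east (east): (x=2, y=7) -> (x=3, y=7)
  north (north): (x=3, y=7) -> (x=3, y=6)
  south (south): (x=3, y=6) -> (x=3, y=7)
Final: (x=3, y=7)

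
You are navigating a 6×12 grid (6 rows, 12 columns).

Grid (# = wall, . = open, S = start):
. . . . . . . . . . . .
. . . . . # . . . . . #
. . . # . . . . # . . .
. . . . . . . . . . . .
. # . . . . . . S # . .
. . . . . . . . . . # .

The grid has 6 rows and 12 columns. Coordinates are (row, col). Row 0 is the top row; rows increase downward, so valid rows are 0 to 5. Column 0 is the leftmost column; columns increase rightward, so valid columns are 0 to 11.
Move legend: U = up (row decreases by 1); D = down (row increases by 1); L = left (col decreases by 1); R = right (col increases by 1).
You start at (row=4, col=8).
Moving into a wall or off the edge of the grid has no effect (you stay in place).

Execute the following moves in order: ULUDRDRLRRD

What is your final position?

Start: (row=4, col=8)
  U (up): (row=4, col=8) -> (row=3, col=8)
  L (left): (row=3, col=8) -> (row=3, col=7)
  U (up): (row=3, col=7) -> (row=2, col=7)
  D (down): (row=2, col=7) -> (row=3, col=7)
  R (right): (row=3, col=7) -> (row=3, col=8)
  D (down): (row=3, col=8) -> (row=4, col=8)
  R (right): blocked, stay at (row=4, col=8)
  L (left): (row=4, col=8) -> (row=4, col=7)
  R (right): (row=4, col=7) -> (row=4, col=8)
  R (right): blocked, stay at (row=4, col=8)
  D (down): (row=4, col=8) -> (row=5, col=8)
Final: (row=5, col=8)

Answer: Final position: (row=5, col=8)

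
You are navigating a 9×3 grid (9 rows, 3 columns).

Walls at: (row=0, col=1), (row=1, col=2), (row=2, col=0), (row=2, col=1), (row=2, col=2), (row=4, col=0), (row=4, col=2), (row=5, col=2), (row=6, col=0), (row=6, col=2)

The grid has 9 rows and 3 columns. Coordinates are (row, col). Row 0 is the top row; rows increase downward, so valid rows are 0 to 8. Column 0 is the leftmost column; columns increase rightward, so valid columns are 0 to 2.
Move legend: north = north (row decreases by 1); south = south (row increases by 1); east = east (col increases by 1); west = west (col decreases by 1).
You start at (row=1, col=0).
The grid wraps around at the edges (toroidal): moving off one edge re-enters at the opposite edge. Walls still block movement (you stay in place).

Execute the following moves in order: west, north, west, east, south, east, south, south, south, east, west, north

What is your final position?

Answer: Final position: (row=0, col=0)

Derivation:
Start: (row=1, col=0)
  west (west): blocked, stay at (row=1, col=0)
  north (north): (row=1, col=0) -> (row=0, col=0)
  west (west): (row=0, col=0) -> (row=0, col=2)
  east (east): (row=0, col=2) -> (row=0, col=0)
  south (south): (row=0, col=0) -> (row=1, col=0)
  east (east): (row=1, col=0) -> (row=1, col=1)
  [×3]south (south): blocked, stay at (row=1, col=1)
  east (east): blocked, stay at (row=1, col=1)
  west (west): (row=1, col=1) -> (row=1, col=0)
  north (north): (row=1, col=0) -> (row=0, col=0)
Final: (row=0, col=0)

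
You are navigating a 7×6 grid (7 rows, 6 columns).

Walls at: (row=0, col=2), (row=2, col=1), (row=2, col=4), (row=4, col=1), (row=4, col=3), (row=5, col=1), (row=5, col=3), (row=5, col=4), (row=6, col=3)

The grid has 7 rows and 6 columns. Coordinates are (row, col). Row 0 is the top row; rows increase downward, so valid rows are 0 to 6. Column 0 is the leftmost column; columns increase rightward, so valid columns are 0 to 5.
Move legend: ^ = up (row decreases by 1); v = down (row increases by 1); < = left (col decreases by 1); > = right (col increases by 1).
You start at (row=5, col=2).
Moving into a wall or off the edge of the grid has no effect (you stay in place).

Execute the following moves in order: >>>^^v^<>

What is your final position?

Answer: Final position: (row=3, col=2)

Derivation:
Start: (row=5, col=2)
  [×3]> (right): blocked, stay at (row=5, col=2)
  ^ (up): (row=5, col=2) -> (row=4, col=2)
  ^ (up): (row=4, col=2) -> (row=3, col=2)
  v (down): (row=3, col=2) -> (row=4, col=2)
  ^ (up): (row=4, col=2) -> (row=3, col=2)
  < (left): (row=3, col=2) -> (row=3, col=1)
  > (right): (row=3, col=1) -> (row=3, col=2)
Final: (row=3, col=2)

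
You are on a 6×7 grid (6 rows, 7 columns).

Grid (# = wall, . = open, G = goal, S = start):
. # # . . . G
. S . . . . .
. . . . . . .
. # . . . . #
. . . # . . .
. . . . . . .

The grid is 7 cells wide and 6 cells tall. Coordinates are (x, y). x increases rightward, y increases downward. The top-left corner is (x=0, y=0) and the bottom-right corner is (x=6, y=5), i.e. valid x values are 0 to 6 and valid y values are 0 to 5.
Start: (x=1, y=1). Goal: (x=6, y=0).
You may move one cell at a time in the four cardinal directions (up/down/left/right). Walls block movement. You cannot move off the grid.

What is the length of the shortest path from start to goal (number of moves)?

Answer: Shortest path length: 6

Derivation:
BFS from (x=1, y=1) until reaching (x=6, y=0):
  Distance 0: (x=1, y=1)
  Distance 1: (x=0, y=1), (x=2, y=1), (x=1, y=2)
  Distance 2: (x=0, y=0), (x=3, y=1), (x=0, y=2), (x=2, y=2)
  Distance 3: (x=3, y=0), (x=4, y=1), (x=3, y=2), (x=0, y=3), (x=2, y=3)
  Distance 4: (x=4, y=0), (x=5, y=1), (x=4, y=2), (x=3, y=3), (x=0, y=4), (x=2, y=4)
  Distance 5: (x=5, y=0), (x=6, y=1), (x=5, y=2), (x=4, y=3), (x=1, y=4), (x=0, y=5), (x=2, y=5)
  Distance 6: (x=6, y=0), (x=6, y=2), (x=5, y=3), (x=4, y=4), (x=1, y=5), (x=3, y=5)  <- goal reached here
One shortest path (6 moves): (x=1, y=1) -> (x=2, y=1) -> (x=3, y=1) -> (x=4, y=1) -> (x=5, y=1) -> (x=6, y=1) -> (x=6, y=0)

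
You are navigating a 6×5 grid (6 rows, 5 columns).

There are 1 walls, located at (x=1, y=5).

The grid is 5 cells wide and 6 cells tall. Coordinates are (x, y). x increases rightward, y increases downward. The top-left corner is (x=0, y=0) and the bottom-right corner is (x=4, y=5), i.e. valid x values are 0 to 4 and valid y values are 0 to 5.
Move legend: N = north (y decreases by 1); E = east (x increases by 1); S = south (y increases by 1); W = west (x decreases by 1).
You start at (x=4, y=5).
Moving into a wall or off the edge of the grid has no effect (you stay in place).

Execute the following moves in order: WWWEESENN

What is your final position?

Answer: Final position: (x=4, y=3)

Derivation:
Start: (x=4, y=5)
  W (west): (x=4, y=5) -> (x=3, y=5)
  W (west): (x=3, y=5) -> (x=2, y=5)
  W (west): blocked, stay at (x=2, y=5)
  E (east): (x=2, y=5) -> (x=3, y=5)
  E (east): (x=3, y=5) -> (x=4, y=5)
  S (south): blocked, stay at (x=4, y=5)
  E (east): blocked, stay at (x=4, y=5)
  N (north): (x=4, y=5) -> (x=4, y=4)
  N (north): (x=4, y=4) -> (x=4, y=3)
Final: (x=4, y=3)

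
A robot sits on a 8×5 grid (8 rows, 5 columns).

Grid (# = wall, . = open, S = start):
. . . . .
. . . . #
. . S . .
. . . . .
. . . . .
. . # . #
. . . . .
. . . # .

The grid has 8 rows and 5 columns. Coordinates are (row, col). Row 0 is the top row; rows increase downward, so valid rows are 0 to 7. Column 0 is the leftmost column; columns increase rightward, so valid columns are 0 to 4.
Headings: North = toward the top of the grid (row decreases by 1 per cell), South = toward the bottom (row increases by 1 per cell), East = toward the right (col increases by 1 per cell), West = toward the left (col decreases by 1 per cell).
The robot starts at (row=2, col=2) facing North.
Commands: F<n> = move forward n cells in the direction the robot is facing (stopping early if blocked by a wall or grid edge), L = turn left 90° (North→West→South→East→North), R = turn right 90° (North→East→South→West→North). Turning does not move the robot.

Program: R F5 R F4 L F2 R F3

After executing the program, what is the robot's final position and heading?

Answer: Final position: (row=4, col=4), facing South

Derivation:
Start: (row=2, col=2), facing North
  R: turn right, now facing East
  F5: move forward 2/5 (blocked), now at (row=2, col=4)
  R: turn right, now facing South
  F4: move forward 2/4 (blocked), now at (row=4, col=4)
  L: turn left, now facing East
  F2: move forward 0/2 (blocked), now at (row=4, col=4)
  R: turn right, now facing South
  F3: move forward 0/3 (blocked), now at (row=4, col=4)
Final: (row=4, col=4), facing South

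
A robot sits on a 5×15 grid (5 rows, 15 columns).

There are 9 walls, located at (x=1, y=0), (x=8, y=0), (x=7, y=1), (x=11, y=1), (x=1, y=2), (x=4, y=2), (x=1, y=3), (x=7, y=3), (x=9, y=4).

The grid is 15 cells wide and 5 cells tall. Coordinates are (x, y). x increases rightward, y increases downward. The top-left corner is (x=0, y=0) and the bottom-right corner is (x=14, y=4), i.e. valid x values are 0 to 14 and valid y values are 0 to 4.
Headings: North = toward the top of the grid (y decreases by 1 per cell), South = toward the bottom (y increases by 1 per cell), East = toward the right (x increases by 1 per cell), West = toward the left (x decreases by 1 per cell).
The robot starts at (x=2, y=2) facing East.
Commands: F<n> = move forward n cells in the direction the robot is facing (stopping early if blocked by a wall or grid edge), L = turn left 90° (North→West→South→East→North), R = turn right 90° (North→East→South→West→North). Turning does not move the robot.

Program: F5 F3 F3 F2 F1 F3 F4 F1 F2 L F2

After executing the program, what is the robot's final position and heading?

Start: (x=2, y=2), facing East
  F5: move forward 1/5 (blocked), now at (x=3, y=2)
  F3: move forward 0/3 (blocked), now at (x=3, y=2)
  F3: move forward 0/3 (blocked), now at (x=3, y=2)
  F2: move forward 0/2 (blocked), now at (x=3, y=2)
  F1: move forward 0/1 (blocked), now at (x=3, y=2)
  F3: move forward 0/3 (blocked), now at (x=3, y=2)
  F4: move forward 0/4 (blocked), now at (x=3, y=2)
  F1: move forward 0/1 (blocked), now at (x=3, y=2)
  F2: move forward 0/2 (blocked), now at (x=3, y=2)
  L: turn left, now facing North
  F2: move forward 2, now at (x=3, y=0)
Final: (x=3, y=0), facing North

Answer: Final position: (x=3, y=0), facing North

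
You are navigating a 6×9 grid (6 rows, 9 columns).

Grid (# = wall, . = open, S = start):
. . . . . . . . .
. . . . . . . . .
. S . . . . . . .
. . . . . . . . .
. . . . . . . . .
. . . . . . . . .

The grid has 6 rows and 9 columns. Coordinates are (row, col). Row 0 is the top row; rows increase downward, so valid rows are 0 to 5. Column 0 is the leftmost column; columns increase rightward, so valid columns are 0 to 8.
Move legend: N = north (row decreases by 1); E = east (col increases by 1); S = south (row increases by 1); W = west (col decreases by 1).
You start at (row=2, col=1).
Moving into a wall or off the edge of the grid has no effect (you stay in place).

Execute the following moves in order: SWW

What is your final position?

Answer: Final position: (row=3, col=0)

Derivation:
Start: (row=2, col=1)
  S (south): (row=2, col=1) -> (row=3, col=1)
  W (west): (row=3, col=1) -> (row=3, col=0)
  W (west): blocked, stay at (row=3, col=0)
Final: (row=3, col=0)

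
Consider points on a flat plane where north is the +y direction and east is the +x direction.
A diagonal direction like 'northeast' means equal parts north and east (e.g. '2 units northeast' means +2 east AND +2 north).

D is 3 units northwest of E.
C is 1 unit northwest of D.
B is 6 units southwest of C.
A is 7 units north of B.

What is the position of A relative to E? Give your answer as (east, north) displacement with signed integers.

Answer: A is at (east=-10, north=5) relative to E.

Derivation:
Place E at the origin (east=0, north=0).
  D is 3 units northwest of E: delta (east=-3, north=+3); D at (east=-3, north=3).
  C is 1 unit northwest of D: delta (east=-1, north=+1); C at (east=-4, north=4).
  B is 6 units southwest of C: delta (east=-6, north=-6); B at (east=-10, north=-2).
  A is 7 units north of B: delta (east=+0, north=+7); A at (east=-10, north=5).
Therefore A relative to E: (east=-10, north=5).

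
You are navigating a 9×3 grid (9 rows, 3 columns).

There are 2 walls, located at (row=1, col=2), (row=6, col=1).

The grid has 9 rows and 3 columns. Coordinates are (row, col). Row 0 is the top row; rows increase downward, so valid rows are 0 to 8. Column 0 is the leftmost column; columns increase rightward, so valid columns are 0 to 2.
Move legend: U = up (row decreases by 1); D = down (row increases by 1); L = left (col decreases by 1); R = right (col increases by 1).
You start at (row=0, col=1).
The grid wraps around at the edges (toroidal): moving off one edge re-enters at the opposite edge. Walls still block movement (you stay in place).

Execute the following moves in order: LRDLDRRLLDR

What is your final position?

Answer: Final position: (row=3, col=1)

Derivation:
Start: (row=0, col=1)
  L (left): (row=0, col=1) -> (row=0, col=0)
  R (right): (row=0, col=0) -> (row=0, col=1)
  D (down): (row=0, col=1) -> (row=1, col=1)
  L (left): (row=1, col=1) -> (row=1, col=0)
  D (down): (row=1, col=0) -> (row=2, col=0)
  R (right): (row=2, col=0) -> (row=2, col=1)
  R (right): (row=2, col=1) -> (row=2, col=2)
  L (left): (row=2, col=2) -> (row=2, col=1)
  L (left): (row=2, col=1) -> (row=2, col=0)
  D (down): (row=2, col=0) -> (row=3, col=0)
  R (right): (row=3, col=0) -> (row=3, col=1)
Final: (row=3, col=1)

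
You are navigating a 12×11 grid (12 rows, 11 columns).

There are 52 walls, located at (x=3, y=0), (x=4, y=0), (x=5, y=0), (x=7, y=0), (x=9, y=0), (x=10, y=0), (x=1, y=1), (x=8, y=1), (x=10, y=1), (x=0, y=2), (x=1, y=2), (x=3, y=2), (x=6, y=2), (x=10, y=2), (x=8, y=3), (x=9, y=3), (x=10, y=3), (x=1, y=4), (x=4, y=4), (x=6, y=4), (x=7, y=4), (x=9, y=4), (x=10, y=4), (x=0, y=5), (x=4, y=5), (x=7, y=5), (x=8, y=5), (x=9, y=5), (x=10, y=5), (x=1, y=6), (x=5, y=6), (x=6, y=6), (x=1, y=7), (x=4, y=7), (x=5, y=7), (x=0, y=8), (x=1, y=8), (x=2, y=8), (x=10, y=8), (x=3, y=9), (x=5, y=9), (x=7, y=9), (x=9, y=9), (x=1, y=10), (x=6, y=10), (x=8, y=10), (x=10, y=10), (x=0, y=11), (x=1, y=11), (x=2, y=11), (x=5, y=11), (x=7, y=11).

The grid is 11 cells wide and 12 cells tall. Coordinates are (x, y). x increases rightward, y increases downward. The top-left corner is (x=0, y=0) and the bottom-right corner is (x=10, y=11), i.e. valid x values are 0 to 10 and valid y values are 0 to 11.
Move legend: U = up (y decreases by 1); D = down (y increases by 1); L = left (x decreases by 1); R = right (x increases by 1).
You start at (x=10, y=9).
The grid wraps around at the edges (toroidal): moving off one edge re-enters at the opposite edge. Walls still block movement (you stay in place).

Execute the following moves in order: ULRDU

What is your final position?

Start: (x=10, y=9)
  U (up): blocked, stay at (x=10, y=9)
  L (left): blocked, stay at (x=10, y=9)
  R (right): (x=10, y=9) -> (x=0, y=9)
  D (down): (x=0, y=9) -> (x=0, y=10)
  U (up): (x=0, y=10) -> (x=0, y=9)
Final: (x=0, y=9)

Answer: Final position: (x=0, y=9)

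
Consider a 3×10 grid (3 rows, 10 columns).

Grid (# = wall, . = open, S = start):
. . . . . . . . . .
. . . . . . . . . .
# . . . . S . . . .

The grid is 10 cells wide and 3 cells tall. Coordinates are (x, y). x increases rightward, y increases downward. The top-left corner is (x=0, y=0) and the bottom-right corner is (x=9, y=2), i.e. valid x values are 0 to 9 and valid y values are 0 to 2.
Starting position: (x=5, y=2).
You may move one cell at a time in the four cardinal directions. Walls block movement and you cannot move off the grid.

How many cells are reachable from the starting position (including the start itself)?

Answer: Reachable cells: 29

Derivation:
BFS flood-fill from (x=5, y=2):
  Distance 0: (x=5, y=2)
  Distance 1: (x=5, y=1), (x=4, y=2), (x=6, y=2)
  Distance 2: (x=5, y=0), (x=4, y=1), (x=6, y=1), (x=3, y=2), (x=7, y=2)
  Distance 3: (x=4, y=0), (x=6, y=0), (x=3, y=1), (x=7, y=1), (x=2, y=2), (x=8, y=2)
  Distance 4: (x=3, y=0), (x=7, y=0), (x=2, y=1), (x=8, y=1), (x=1, y=2), (x=9, y=2)
  Distance 5: (x=2, y=0), (x=8, y=0), (x=1, y=1), (x=9, y=1)
  Distance 6: (x=1, y=0), (x=9, y=0), (x=0, y=1)
  Distance 7: (x=0, y=0)
Total reachable: 29 (grid has 29 open cells total)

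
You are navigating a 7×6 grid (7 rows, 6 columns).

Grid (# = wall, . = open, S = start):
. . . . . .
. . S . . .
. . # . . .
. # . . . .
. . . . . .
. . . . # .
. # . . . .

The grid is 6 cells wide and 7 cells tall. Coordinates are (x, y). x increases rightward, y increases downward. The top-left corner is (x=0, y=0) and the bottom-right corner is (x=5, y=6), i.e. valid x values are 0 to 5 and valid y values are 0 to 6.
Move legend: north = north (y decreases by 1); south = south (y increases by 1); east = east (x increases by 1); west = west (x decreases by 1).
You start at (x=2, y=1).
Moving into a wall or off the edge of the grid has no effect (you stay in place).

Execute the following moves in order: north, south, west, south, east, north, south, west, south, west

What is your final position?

Answer: Final position: (x=0, y=3)

Derivation:
Start: (x=2, y=1)
  north (north): (x=2, y=1) -> (x=2, y=0)
  south (south): (x=2, y=0) -> (x=2, y=1)
  west (west): (x=2, y=1) -> (x=1, y=1)
  south (south): (x=1, y=1) -> (x=1, y=2)
  east (east): blocked, stay at (x=1, y=2)
  north (north): (x=1, y=2) -> (x=1, y=1)
  south (south): (x=1, y=1) -> (x=1, y=2)
  west (west): (x=1, y=2) -> (x=0, y=2)
  south (south): (x=0, y=2) -> (x=0, y=3)
  west (west): blocked, stay at (x=0, y=3)
Final: (x=0, y=3)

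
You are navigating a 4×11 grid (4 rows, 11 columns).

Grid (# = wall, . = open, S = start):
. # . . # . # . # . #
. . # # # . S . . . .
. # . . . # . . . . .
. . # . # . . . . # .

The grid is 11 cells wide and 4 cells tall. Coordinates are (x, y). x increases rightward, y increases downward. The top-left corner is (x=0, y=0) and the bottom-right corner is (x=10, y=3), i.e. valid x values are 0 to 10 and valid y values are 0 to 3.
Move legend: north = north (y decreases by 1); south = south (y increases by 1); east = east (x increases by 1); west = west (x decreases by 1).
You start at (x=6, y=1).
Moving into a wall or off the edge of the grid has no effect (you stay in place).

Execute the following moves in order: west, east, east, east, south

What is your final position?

Start: (x=6, y=1)
  west (west): (x=6, y=1) -> (x=5, y=1)
  east (east): (x=5, y=1) -> (x=6, y=1)
  east (east): (x=6, y=1) -> (x=7, y=1)
  east (east): (x=7, y=1) -> (x=8, y=1)
  south (south): (x=8, y=1) -> (x=8, y=2)
Final: (x=8, y=2)

Answer: Final position: (x=8, y=2)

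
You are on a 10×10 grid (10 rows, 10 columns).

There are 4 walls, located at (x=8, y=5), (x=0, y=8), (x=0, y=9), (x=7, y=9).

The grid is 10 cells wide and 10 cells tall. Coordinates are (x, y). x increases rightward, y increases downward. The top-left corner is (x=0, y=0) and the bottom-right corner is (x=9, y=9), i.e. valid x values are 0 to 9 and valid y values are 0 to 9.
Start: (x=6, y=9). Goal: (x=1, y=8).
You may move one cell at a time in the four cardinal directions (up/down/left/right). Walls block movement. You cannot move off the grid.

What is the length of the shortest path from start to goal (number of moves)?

Answer: Shortest path length: 6

Derivation:
BFS from (x=6, y=9) until reaching (x=1, y=8):
  Distance 0: (x=6, y=9)
  Distance 1: (x=6, y=8), (x=5, y=9)
  Distance 2: (x=6, y=7), (x=5, y=8), (x=7, y=8), (x=4, y=9)
  Distance 3: (x=6, y=6), (x=5, y=7), (x=7, y=7), (x=4, y=8), (x=8, y=8), (x=3, y=9)
  Distance 4: (x=6, y=5), (x=5, y=6), (x=7, y=6), (x=4, y=7), (x=8, y=7), (x=3, y=8), (x=9, y=8), (x=2, y=9), (x=8, y=9)
  Distance 5: (x=6, y=4), (x=5, y=5), (x=7, y=5), (x=4, y=6), (x=8, y=6), (x=3, y=7), (x=9, y=7), (x=2, y=8), (x=1, y=9), (x=9, y=9)
  Distance 6: (x=6, y=3), (x=5, y=4), (x=7, y=4), (x=4, y=5), (x=3, y=6), (x=9, y=6), (x=2, y=7), (x=1, y=8)  <- goal reached here
One shortest path (6 moves): (x=6, y=9) -> (x=5, y=9) -> (x=4, y=9) -> (x=3, y=9) -> (x=2, y=9) -> (x=1, y=9) -> (x=1, y=8)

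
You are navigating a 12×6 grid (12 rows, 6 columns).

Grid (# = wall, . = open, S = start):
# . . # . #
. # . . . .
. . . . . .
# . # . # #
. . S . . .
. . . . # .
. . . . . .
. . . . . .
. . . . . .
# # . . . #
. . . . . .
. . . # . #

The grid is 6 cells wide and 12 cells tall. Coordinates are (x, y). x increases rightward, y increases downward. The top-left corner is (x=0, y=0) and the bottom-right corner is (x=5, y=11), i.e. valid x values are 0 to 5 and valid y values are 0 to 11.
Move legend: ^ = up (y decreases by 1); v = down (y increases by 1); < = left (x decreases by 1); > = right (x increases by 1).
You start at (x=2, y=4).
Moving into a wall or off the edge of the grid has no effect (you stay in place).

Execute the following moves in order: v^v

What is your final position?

Start: (x=2, y=4)
  v (down): (x=2, y=4) -> (x=2, y=5)
  ^ (up): (x=2, y=5) -> (x=2, y=4)
  v (down): (x=2, y=4) -> (x=2, y=5)
Final: (x=2, y=5)

Answer: Final position: (x=2, y=5)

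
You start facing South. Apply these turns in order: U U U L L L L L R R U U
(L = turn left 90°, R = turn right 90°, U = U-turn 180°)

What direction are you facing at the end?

Answer: Final heading: East

Derivation:
Start: South
  U (U-turn (180°)) -> North
  U (U-turn (180°)) -> South
  U (U-turn (180°)) -> North
  L (left (90° counter-clockwise)) -> West
  L (left (90° counter-clockwise)) -> South
  L (left (90° counter-clockwise)) -> East
  L (left (90° counter-clockwise)) -> North
  L (left (90° counter-clockwise)) -> West
  R (right (90° clockwise)) -> North
  R (right (90° clockwise)) -> East
  U (U-turn (180°)) -> West
  U (U-turn (180°)) -> East
Final: East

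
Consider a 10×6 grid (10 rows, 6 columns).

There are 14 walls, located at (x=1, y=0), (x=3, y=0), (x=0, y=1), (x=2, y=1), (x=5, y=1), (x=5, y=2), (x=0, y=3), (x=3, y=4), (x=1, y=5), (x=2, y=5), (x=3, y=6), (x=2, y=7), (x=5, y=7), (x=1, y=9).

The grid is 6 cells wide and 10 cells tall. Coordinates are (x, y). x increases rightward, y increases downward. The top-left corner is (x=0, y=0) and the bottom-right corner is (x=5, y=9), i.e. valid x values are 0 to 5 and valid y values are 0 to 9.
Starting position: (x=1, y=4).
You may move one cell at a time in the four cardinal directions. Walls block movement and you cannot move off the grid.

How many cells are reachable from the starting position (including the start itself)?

BFS flood-fill from (x=1, y=4):
  Distance 0: (x=1, y=4)
  Distance 1: (x=1, y=3), (x=0, y=4), (x=2, y=4)
  Distance 2: (x=1, y=2), (x=2, y=3), (x=0, y=5)
  Distance 3: (x=1, y=1), (x=0, y=2), (x=2, y=2), (x=3, y=3), (x=0, y=6)
  Distance 4: (x=3, y=2), (x=4, y=3), (x=1, y=6), (x=0, y=7)
  Distance 5: (x=3, y=1), (x=4, y=2), (x=5, y=3), (x=4, y=4), (x=2, y=6), (x=1, y=7), (x=0, y=8)
  Distance 6: (x=4, y=1), (x=5, y=4), (x=4, y=5), (x=1, y=8), (x=0, y=9)
  Distance 7: (x=4, y=0), (x=3, y=5), (x=5, y=5), (x=4, y=6), (x=2, y=8)
  Distance 8: (x=5, y=0), (x=5, y=6), (x=4, y=7), (x=3, y=8), (x=2, y=9)
  Distance 9: (x=3, y=7), (x=4, y=8), (x=3, y=9)
  Distance 10: (x=5, y=8), (x=4, y=9)
  Distance 11: (x=5, y=9)
Total reachable: 44 (grid has 46 open cells total)

Answer: Reachable cells: 44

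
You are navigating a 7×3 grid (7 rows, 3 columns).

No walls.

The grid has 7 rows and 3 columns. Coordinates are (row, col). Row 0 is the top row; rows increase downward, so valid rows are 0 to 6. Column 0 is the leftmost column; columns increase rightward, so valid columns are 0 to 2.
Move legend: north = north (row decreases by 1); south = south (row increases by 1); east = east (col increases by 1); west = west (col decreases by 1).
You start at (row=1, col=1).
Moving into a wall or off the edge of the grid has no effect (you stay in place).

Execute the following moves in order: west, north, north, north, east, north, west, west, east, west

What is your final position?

Answer: Final position: (row=0, col=0)

Derivation:
Start: (row=1, col=1)
  west (west): (row=1, col=1) -> (row=1, col=0)
  north (north): (row=1, col=0) -> (row=0, col=0)
  north (north): blocked, stay at (row=0, col=0)
  north (north): blocked, stay at (row=0, col=0)
  east (east): (row=0, col=0) -> (row=0, col=1)
  north (north): blocked, stay at (row=0, col=1)
  west (west): (row=0, col=1) -> (row=0, col=0)
  west (west): blocked, stay at (row=0, col=0)
  east (east): (row=0, col=0) -> (row=0, col=1)
  west (west): (row=0, col=1) -> (row=0, col=0)
Final: (row=0, col=0)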